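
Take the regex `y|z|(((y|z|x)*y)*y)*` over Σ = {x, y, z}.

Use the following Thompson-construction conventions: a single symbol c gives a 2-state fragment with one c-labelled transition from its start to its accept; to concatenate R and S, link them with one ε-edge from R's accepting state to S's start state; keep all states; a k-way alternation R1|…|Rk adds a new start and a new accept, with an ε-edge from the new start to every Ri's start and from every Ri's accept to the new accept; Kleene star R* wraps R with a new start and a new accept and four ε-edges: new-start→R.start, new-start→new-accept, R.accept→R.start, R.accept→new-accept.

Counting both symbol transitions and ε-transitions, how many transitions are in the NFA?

Per subexpression:
Each of the 7 symbol leaves contributes 1 transition (1 symbol, 0 ε).
  y|z|x → 9 transitions (3 symbol, 6 ε)
  (y|z|x)* → 13 transitions (3 symbol, 10 ε)
  (y|z|x)*y → 15 transitions (4 symbol, 11 ε)
  ((y|z|x)*y)* → 19 transitions (4 symbol, 15 ε)
  ((y|z|x)*y)*y → 21 transitions (5 symbol, 16 ε)
  (((y|z|x)*y)*y)* → 25 transitions (5 symbol, 20 ε)
  y|z|(((y|z|x)*y)*y)* → 33 transitions (7 symbol, 26 ε)

33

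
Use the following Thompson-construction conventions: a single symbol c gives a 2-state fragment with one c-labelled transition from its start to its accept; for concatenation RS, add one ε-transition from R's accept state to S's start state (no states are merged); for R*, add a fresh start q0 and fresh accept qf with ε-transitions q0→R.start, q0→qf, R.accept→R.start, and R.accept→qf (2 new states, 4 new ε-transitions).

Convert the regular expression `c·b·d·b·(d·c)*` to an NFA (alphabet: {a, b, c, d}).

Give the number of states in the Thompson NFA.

14

Bottom-up over the parse tree:
Each of the 6 symbol leaves contributes a 2-state fragment.
  d·c = 4 states
  (d·c)* = 6 states
  c·b·d·b·(d·c)* = 14 states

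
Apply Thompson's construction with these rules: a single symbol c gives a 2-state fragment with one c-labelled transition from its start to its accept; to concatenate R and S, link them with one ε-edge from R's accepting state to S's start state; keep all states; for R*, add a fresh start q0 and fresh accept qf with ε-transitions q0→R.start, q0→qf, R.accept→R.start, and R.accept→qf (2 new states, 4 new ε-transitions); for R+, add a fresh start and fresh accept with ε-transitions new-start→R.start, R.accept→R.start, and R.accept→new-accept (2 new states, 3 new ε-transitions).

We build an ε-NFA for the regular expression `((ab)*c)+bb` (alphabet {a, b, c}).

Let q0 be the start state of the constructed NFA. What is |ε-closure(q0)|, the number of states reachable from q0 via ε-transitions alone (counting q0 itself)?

5

Compute the ε-closure size of each fragment's start state recursively; a symbol fragment's start has no outgoing ε-edge, so its closure is just itself (size 1).
  ab → |ε-closure| equals the left operand's closure size = 1 (its accept is not ε-reachable, so the closure stops there)
  (ab)* → |ε-closure| = 1 (new start) + 1 (body) + 1 (new accept) = 3
  (ab)*c → |ε-closure| = 3 + 1 = 4 (closure spills across the concat boundary because the left factor accepts ε)
  ((ab)*c)+ → new start ε-reaches only the body's start; the new accept needs a symbol first: |ε-closure| = 1 + 4 = 5
  ((ab)*c)+bb → same as the first factor's closure: |ε-closure| = 5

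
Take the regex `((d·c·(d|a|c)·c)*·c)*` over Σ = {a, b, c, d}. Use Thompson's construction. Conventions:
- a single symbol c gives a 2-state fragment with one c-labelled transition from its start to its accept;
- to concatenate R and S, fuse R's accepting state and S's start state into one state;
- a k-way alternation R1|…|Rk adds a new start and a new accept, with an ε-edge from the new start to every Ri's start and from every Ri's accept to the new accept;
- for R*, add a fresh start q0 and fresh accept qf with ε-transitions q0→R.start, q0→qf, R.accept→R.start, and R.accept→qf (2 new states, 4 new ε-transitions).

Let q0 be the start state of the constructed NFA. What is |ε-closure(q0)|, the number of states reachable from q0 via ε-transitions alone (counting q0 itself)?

5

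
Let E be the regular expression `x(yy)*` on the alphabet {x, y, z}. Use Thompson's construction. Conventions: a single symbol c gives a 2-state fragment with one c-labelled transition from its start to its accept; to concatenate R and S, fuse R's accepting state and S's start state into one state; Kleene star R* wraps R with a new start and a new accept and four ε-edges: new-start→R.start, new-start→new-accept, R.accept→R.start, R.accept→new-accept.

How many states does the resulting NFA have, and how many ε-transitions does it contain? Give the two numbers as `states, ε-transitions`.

Recursing over subexpressions:
Each of the 3 symbol leaves contributes 2 states and 0 ε-transitions.
  yy — 3 states, 0 ε-transitions
  (yy)* — 5 states, 4 ε-transitions
  x(yy)* — 6 states, 4 ε-transitions

6, 4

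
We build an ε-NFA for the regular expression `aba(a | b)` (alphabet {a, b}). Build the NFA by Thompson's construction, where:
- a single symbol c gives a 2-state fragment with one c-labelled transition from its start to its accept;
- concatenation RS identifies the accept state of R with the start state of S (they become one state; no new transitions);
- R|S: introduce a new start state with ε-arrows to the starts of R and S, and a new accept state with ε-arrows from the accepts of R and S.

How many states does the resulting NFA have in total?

Building bottom-up:
Each of the 5 symbol leaves contributes a 2-state fragment.
  a | b : 6 states
  aba(a | b) : 9 states

9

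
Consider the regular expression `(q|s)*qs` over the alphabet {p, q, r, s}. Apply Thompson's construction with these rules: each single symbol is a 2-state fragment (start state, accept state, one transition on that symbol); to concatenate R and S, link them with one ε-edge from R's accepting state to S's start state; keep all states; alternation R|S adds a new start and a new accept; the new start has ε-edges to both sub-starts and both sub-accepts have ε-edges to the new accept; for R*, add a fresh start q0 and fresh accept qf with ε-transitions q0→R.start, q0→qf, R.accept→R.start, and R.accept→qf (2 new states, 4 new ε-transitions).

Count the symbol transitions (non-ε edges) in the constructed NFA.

4

Bottom-up over the parse tree:
Each of the 4 symbol leaves contributes exactly 1 symbol transition.
  q|s → 2 symbol transitions
  (q|s)* → 2 symbol transitions
  (q|s)*qs → 4 symbol transitions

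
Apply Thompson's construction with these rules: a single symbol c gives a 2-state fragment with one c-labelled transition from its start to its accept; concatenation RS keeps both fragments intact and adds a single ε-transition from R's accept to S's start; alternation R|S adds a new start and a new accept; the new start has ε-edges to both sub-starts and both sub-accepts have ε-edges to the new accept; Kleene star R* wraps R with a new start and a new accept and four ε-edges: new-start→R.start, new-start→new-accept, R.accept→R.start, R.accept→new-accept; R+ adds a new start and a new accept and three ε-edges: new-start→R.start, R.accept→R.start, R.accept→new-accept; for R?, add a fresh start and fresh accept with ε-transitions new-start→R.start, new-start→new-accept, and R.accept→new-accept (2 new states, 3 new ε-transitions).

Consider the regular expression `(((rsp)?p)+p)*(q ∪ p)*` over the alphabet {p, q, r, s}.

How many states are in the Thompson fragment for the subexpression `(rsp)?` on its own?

8

Fragment for `(rsp)?`:
Each of the 3 symbol leaves contributes a 2-state fragment.
  rsp = 6 states
  (rsp)? = 8 states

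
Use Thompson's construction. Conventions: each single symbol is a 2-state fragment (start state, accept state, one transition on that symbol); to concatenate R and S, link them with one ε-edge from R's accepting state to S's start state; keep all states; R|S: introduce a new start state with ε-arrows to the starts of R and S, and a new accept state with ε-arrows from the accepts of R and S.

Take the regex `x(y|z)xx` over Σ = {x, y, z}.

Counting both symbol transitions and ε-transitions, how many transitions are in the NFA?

Recursing over subexpressions:
Each of the 5 symbol leaves contributes 1 transition (1 symbol, 0 ε).
  y|z → 6 transitions (2 symbol, 4 ε)
  x(y|z)xx → 12 transitions (5 symbol, 7 ε)

12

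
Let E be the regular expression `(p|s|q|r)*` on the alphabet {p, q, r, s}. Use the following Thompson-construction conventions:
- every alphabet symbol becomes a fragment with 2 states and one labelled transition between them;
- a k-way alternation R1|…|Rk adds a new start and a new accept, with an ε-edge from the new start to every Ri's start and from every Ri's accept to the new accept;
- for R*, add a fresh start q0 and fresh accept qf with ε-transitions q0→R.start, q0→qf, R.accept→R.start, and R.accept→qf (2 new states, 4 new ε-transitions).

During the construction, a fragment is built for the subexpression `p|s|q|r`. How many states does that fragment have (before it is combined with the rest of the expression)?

Fragment for `p|s|q|r`:
Each of the 4 symbol leaves contributes a 2-state fragment.
  p|s|q|r : 10 states

10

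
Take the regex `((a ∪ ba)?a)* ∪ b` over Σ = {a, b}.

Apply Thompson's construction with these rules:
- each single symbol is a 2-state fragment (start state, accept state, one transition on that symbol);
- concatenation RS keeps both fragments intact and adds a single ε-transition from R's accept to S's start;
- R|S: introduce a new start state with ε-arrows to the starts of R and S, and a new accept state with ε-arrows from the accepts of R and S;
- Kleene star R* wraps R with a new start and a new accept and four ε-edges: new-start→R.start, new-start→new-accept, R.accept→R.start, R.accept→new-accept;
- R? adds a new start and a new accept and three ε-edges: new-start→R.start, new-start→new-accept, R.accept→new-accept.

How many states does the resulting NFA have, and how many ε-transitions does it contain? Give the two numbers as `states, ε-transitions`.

18, 17

Per subexpression:
Each of the 5 symbol leaves contributes 2 states and 0 ε-transitions.
  ba = 4 states, 1 ε-transition
  a ∪ ba = 8 states, 5 ε-transitions
  (a ∪ ba)? = 10 states, 8 ε-transitions
  (a ∪ ba)?a = 12 states, 9 ε-transitions
  ((a ∪ ba)?a)* = 14 states, 13 ε-transitions
  ((a ∪ ba)?a)* ∪ b = 18 states, 17 ε-transitions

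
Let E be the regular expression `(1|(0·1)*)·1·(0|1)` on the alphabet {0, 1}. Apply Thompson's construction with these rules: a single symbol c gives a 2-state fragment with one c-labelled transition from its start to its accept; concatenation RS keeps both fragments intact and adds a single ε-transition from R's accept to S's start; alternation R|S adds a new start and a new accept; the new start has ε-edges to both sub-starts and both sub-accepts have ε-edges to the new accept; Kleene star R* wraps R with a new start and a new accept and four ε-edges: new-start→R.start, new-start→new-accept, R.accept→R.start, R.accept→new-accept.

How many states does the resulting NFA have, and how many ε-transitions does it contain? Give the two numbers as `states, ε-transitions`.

By structural recursion:
Each of the 6 symbol leaves contributes 2 states and 0 ε-transitions.
  0·1 : 4 states, 1 ε-transition
  (0·1)* : 6 states, 5 ε-transitions
  1|(0·1)* : 10 states, 9 ε-transitions
  0|1 : 6 states, 4 ε-transitions
  (1|(0·1)*)·1·(0|1) : 18 states, 15 ε-transitions

18, 15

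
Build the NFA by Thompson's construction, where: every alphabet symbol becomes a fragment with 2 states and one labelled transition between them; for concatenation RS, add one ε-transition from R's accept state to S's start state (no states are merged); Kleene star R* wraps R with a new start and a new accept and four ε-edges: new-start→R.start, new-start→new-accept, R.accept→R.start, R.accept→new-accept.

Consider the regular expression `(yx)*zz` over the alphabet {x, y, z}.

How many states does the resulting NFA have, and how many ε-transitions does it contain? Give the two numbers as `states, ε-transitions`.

Bottom-up over the parse tree:
Each of the 4 symbol leaves contributes 2 states and 0 ε-transitions.
  yx = 4 states, 1 ε-transition
  (yx)* = 6 states, 5 ε-transitions
  (yx)*zz = 10 states, 7 ε-transitions

10, 7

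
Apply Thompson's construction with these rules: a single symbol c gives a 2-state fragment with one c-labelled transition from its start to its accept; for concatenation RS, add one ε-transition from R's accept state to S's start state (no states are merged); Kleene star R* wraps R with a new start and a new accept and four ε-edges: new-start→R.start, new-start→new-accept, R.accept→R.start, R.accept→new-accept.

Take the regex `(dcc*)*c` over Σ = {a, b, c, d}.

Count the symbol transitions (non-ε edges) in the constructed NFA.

By structural recursion:
Each of the 4 symbol leaves contributes exactly 1 symbol transition.
  c* = 1 symbol transition
  dcc* = 3 symbol transitions
  (dcc*)* = 3 symbol transitions
  (dcc*)*c = 4 symbol transitions

4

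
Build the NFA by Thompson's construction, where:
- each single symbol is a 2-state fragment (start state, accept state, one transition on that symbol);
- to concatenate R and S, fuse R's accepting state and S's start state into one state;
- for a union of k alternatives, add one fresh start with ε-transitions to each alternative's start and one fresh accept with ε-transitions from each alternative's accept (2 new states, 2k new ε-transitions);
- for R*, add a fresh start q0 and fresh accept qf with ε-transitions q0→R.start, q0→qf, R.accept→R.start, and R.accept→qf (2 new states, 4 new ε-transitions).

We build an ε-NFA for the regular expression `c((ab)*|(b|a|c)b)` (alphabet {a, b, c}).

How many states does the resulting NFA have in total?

Recursing over subexpressions:
Each of the 7 symbol leaves contributes a 2-state fragment.
  ab → 3 states
  (ab)* → 5 states
  b|a|c → 8 states
  (b|a|c)b → 9 states
  (ab)*|(b|a|c)b → 16 states
  c((ab)*|(b|a|c)b) → 17 states

17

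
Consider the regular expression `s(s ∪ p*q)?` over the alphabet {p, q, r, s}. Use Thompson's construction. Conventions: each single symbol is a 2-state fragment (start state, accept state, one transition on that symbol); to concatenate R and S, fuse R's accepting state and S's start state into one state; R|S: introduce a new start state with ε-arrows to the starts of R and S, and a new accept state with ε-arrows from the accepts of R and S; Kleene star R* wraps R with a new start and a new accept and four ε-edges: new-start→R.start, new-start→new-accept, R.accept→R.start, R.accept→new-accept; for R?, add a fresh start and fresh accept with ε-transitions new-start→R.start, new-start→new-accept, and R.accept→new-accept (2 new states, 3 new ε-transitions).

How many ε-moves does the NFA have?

11

Building bottom-up:
Each of the 4 symbol leaves contributes 0 ε-transitions.
  p* → 4 ε-transitions
  p*q → 4 ε-transitions
  s ∪ p*q → 8 ε-transitions
  (s ∪ p*q)? → 11 ε-transitions
  s(s ∪ p*q)? → 11 ε-transitions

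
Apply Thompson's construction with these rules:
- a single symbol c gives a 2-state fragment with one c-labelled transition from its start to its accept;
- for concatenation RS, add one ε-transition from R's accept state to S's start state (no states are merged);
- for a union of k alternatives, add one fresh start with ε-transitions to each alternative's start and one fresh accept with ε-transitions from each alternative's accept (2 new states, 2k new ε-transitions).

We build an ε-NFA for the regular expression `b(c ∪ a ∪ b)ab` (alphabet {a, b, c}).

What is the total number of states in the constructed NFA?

14

Bottom-up over the parse tree:
Each of the 6 symbol leaves contributes a 2-state fragment.
  c ∪ a ∪ b = 8 states
  b(c ∪ a ∪ b)ab = 14 states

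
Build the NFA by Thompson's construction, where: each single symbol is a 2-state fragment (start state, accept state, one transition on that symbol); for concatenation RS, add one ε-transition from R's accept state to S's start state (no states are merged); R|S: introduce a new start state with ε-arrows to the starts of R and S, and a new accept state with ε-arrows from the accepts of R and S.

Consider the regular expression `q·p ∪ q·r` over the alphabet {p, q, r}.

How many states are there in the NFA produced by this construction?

10

By structural recursion:
Each of the 4 symbol leaves contributes a 2-state fragment.
  q·p : 4 states
  q·r : 4 states
  q·p ∪ q·r : 10 states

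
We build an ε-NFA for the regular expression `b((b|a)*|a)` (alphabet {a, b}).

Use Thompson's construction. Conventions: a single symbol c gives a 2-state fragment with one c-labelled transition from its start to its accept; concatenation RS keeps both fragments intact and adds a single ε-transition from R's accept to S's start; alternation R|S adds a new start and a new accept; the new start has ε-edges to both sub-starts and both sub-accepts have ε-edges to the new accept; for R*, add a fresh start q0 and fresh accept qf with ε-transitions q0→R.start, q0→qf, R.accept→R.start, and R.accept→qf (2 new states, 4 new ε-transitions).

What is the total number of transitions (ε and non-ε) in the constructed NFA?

17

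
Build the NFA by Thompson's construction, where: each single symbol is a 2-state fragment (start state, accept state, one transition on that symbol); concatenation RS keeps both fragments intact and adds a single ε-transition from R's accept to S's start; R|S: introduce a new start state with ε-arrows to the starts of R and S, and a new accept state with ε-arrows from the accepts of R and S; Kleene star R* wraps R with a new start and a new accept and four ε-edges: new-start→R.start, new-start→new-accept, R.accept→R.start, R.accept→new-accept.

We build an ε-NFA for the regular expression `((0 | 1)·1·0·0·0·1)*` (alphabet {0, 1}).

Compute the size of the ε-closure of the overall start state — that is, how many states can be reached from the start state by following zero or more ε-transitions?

5

Work bottom-up. For each fragment F, track |ε-closure(F.start)| and whether F's accept lies in that closure (i.e. whether F accepts ε). A single-symbol fragment has closure size 1 and does not accept ε.
  0 | 1 : |closure| = 1 + 1 + 1 = 3 (the new accept is not ε-reachable since no branch accepts ε)
  (0 | 1)·1·0·0·0·1 : same as the first factor's closure: |closure| = 3
  ((0 | 1)·1·0·0·0·1)* : the star's fresh start ε-reaches both the body's start and the fresh accept: |closure| = 2 + 3 = 5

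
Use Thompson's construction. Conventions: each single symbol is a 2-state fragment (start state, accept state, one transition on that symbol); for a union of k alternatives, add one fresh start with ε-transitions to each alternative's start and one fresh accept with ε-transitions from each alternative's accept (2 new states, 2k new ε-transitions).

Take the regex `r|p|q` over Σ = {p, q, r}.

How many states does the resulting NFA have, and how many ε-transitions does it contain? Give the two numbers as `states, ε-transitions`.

8, 6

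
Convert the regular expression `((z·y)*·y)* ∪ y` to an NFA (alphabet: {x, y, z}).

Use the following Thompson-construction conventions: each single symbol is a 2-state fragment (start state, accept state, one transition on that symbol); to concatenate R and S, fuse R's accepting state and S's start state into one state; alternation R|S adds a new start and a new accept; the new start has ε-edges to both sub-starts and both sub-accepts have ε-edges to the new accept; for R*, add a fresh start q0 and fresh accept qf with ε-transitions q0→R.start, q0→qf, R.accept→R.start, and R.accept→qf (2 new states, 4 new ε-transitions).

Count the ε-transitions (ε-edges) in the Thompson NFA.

Per subexpression:
Each of the 4 symbol leaves contributes 0 ε-transitions.
  z·y = 0 ε-transitions
  (z·y)* = 4 ε-transitions
  (z·y)*·y = 4 ε-transitions
  ((z·y)*·y)* = 8 ε-transitions
  ((z·y)*·y)* ∪ y = 12 ε-transitions

12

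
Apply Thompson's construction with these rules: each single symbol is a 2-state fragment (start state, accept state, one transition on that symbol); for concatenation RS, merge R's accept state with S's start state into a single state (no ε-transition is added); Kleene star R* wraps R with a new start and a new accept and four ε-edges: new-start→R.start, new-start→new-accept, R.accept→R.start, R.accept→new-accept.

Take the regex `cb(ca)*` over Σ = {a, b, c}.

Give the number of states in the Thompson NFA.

7

Per subexpression:
Each of the 4 symbol leaves contributes a 2-state fragment.
  ca = 3 states
  (ca)* = 5 states
  cb(ca)* = 7 states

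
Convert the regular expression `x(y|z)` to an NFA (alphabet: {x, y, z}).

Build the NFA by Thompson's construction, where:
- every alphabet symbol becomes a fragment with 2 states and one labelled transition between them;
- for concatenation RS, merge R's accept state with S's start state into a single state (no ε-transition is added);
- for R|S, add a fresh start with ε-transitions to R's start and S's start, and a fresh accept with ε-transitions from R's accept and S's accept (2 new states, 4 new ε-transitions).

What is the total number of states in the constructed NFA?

7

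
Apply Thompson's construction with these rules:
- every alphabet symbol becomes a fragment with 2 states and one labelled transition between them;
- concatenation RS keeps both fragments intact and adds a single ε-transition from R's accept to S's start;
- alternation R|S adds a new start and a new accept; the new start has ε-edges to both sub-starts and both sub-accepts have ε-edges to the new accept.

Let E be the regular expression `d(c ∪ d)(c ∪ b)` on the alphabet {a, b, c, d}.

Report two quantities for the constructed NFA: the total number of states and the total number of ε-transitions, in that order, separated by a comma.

14, 10

By structural recursion:
Each of the 5 symbol leaves contributes 2 states and 0 ε-transitions.
  c ∪ d : 6 states, 4 ε-transitions
  c ∪ b : 6 states, 4 ε-transitions
  d(c ∪ d)(c ∪ b) : 14 states, 10 ε-transitions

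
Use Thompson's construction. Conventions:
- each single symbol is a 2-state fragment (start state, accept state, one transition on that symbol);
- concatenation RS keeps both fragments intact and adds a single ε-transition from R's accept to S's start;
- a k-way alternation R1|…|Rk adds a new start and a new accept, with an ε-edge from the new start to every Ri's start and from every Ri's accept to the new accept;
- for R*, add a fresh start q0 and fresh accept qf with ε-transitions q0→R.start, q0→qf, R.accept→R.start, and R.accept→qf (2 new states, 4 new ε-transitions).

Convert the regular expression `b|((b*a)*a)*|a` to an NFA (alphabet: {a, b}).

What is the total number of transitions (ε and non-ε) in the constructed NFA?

25

Building bottom-up:
Each of the 5 symbol leaves contributes 1 transition (1 symbol, 0 ε).
  b* → 5 transitions (1 symbol, 4 ε)
  b*a → 7 transitions (2 symbol, 5 ε)
  (b*a)* → 11 transitions (2 symbol, 9 ε)
  (b*a)*a → 13 transitions (3 symbol, 10 ε)
  ((b*a)*a)* → 17 transitions (3 symbol, 14 ε)
  b|((b*a)*a)*|a → 25 transitions (5 symbol, 20 ε)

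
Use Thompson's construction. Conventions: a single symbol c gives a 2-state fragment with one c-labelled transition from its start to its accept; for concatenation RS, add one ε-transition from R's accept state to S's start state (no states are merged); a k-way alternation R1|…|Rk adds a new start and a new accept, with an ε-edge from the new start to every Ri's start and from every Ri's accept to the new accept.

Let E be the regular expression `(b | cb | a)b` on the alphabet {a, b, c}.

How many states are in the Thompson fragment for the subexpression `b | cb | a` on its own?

10

Fragment for `b | cb | a`:
Each of the 4 symbol leaves contributes a 2-state fragment.
  cb = 4 states
  b | cb | a = 10 states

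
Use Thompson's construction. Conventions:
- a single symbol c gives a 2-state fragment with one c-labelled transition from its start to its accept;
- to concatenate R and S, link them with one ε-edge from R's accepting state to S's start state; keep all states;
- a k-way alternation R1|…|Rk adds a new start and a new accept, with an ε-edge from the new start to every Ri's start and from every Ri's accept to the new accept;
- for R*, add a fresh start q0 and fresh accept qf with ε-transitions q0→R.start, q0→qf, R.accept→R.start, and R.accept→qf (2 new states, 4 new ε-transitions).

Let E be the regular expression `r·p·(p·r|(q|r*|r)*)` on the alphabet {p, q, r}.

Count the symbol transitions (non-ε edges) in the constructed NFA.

Bottom-up over the parse tree:
Each of the 7 symbol leaves contributes exactly 1 symbol transition.
  p·r — 2 symbol transitions
  r* — 1 symbol transition
  q|r*|r — 3 symbol transitions
  (q|r*|r)* — 3 symbol transitions
  p·r|(q|r*|r)* — 5 symbol transitions
  r·p·(p·r|(q|r*|r)*) — 7 symbol transitions

7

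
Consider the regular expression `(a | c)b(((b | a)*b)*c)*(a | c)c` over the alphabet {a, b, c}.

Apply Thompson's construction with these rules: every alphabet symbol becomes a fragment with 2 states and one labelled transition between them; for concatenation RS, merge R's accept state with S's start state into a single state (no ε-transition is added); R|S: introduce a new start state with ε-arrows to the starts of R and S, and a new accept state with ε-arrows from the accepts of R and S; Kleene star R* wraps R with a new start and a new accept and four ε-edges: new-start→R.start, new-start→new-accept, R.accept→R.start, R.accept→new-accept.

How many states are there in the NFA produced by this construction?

Recursing over subexpressions:
Each of the 10 symbol leaves contributes a 2-state fragment.
  a | c : 6 states
  b | a : 6 states
  (b | a)* : 8 states
  (b | a)*b : 9 states
  ((b | a)*b)* : 11 states
  ((b | a)*b)*c : 12 states
  (((b | a)*b)*c)* : 14 states
  a | c : 6 states
  (a | c)b(((b | a)*b)*c)*(a | c)c : 26 states

26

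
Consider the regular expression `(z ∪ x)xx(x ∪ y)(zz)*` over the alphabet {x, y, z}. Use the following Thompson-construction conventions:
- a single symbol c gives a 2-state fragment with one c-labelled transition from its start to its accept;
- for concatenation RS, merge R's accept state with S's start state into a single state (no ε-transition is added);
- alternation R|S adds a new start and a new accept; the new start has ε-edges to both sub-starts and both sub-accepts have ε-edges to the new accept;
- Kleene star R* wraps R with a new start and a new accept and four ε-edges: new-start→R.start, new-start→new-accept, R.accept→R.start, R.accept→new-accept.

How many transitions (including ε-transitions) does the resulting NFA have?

Per subexpression:
Each of the 8 symbol leaves contributes 1 transition (1 symbol, 0 ε).
  z ∪ x : 6 transitions (2 symbol, 4 ε)
  x ∪ y : 6 transitions (2 symbol, 4 ε)
  zz : 2 transitions (2 symbol, 0 ε)
  (zz)* : 6 transitions (2 symbol, 4 ε)
  (z ∪ x)xx(x ∪ y)(zz)* : 20 transitions (8 symbol, 12 ε)

20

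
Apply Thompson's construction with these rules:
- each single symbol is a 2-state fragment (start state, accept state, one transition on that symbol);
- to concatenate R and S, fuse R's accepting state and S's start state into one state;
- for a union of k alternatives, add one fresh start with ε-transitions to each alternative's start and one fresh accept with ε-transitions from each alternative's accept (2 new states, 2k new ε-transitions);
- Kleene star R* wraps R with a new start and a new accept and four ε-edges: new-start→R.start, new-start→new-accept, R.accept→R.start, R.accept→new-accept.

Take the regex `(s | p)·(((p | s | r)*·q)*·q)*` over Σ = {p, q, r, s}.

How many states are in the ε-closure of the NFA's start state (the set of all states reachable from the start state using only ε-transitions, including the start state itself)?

3

Work bottom-up. For each fragment F, track |ε-closure(F.start)| and whether F's accept lies in that closure (i.e. whether F accepts ε). A single-symbol fragment has closure size 1 and does not accept ε.
  s | p : C = 1 + 1 + 1 = 3 (the new accept is not ε-reachable since no branch accepts ε)
  p | s | r : new start ε-reaches every alternative's start; none of them accept ε, so the new accept is not reached: C = 1 + 1 + 1 + 1 = 4
  (p | s | r)* : new start has ε-edges to the inner start and to the new accept, so C = 2 + 4 = 6
  (p | s | r)*·q : the left operand accepts ε, so the closure extends into the next operand (the shared merged state is already counted); C = 6 + (1−1) = 6
  ((p | s | r)*·q)* : new start has ε-edges to the inner start and to the new accept, so C = 2 + 6 = 8
  ((p | s | r)*·q)*·q : the left operand accepts ε, so the closure extends into the next operand (the shared merged state is already counted); C = 8 + (1−1) = 8
  (((p | s | r)*·q)*·q)* : C = 1 (new start) + 8 (body) + 1 (new accept) = 10
  (s | p)·(((p | s | r)*·q)*·q)* : same as the first factor's closure: C = 3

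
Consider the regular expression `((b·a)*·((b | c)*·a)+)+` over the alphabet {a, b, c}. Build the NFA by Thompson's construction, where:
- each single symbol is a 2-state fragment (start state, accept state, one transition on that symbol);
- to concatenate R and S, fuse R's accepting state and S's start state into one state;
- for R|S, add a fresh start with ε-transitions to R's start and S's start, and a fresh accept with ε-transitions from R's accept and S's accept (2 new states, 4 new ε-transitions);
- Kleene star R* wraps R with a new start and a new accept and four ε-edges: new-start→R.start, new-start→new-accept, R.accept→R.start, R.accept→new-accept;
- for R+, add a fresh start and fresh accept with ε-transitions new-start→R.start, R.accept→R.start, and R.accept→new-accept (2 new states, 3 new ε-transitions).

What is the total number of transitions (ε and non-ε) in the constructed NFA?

Bottom-up over the parse tree:
Each of the 5 symbol leaves contributes 1 transition (1 symbol, 0 ε).
  b·a — 2 transitions (2 symbol, 0 ε)
  (b·a)* — 6 transitions (2 symbol, 4 ε)
  b | c — 6 transitions (2 symbol, 4 ε)
  (b | c)* — 10 transitions (2 symbol, 8 ε)
  (b | c)*·a — 11 transitions (3 symbol, 8 ε)
  ((b | c)*·a)+ — 14 transitions (3 symbol, 11 ε)
  (b·a)*·((b | c)*·a)+ — 20 transitions (5 symbol, 15 ε)
  ((b·a)*·((b | c)*·a)+)+ — 23 transitions (5 symbol, 18 ε)

23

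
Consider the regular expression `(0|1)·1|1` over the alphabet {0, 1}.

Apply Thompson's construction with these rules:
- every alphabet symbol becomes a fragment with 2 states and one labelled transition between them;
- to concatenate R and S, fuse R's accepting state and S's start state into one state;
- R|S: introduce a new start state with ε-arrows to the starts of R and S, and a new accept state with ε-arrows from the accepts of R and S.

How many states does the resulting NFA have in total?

11

Per subexpression:
Each of the 4 symbol leaves contributes a 2-state fragment.
  0|1 — 6 states
  (0|1)·1 — 7 states
  (0|1)·1|1 — 11 states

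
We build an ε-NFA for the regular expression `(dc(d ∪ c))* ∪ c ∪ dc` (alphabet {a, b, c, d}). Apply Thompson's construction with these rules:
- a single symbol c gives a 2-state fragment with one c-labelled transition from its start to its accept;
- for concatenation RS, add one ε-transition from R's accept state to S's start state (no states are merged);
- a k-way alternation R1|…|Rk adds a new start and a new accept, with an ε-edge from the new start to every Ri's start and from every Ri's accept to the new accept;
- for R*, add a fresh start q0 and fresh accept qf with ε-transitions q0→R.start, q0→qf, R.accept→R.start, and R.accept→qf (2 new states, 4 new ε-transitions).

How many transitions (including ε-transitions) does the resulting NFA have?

Per subexpression:
Each of the 7 symbol leaves contributes 1 transition (1 symbol, 0 ε).
  d ∪ c → 6 transitions (2 symbol, 4 ε)
  dc(d ∪ c) → 10 transitions (4 symbol, 6 ε)
  (dc(d ∪ c))* → 14 transitions (4 symbol, 10 ε)
  dc → 3 transitions (2 symbol, 1 ε)
  (dc(d ∪ c))* ∪ c ∪ dc → 24 transitions (7 symbol, 17 ε)

24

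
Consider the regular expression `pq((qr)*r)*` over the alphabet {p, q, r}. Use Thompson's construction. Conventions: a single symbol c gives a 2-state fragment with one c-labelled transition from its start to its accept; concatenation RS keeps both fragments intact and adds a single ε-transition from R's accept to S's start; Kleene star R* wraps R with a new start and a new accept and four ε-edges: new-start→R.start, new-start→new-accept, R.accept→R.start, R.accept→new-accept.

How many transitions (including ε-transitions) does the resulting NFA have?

Recursing over subexpressions:
Each of the 5 symbol leaves contributes 1 transition (1 symbol, 0 ε).
  qr : 3 transitions (2 symbol, 1 ε)
  (qr)* : 7 transitions (2 symbol, 5 ε)
  (qr)*r : 9 transitions (3 symbol, 6 ε)
  ((qr)*r)* : 13 transitions (3 symbol, 10 ε)
  pq((qr)*r)* : 17 transitions (5 symbol, 12 ε)

17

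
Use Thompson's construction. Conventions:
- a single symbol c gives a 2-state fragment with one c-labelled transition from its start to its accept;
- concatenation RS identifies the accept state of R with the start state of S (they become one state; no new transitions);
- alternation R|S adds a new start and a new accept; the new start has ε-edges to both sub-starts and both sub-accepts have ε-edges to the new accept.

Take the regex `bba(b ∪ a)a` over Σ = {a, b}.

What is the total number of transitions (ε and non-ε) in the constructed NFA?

Per subexpression:
Each of the 6 symbol leaves contributes 1 transition (1 symbol, 0 ε).
  b ∪ a → 6 transitions (2 symbol, 4 ε)
  bba(b ∪ a)a → 10 transitions (6 symbol, 4 ε)

10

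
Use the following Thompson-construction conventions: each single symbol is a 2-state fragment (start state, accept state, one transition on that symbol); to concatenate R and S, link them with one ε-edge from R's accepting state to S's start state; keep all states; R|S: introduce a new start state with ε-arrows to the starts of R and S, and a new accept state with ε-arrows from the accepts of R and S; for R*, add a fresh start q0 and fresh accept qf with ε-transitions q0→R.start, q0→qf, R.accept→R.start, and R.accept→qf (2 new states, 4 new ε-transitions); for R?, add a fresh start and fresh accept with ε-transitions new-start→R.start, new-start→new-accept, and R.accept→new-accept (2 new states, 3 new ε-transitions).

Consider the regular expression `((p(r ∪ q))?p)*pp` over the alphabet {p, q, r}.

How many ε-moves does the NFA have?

Recursing over subexpressions:
Each of the 6 symbol leaves contributes 0 ε-transitions.
  r ∪ q : 4 ε-transitions
  p(r ∪ q) : 5 ε-transitions
  (p(r ∪ q))? : 8 ε-transitions
  (p(r ∪ q))?p : 9 ε-transitions
  ((p(r ∪ q))?p)* : 13 ε-transitions
  ((p(r ∪ q))?p)*pp : 15 ε-transitions

15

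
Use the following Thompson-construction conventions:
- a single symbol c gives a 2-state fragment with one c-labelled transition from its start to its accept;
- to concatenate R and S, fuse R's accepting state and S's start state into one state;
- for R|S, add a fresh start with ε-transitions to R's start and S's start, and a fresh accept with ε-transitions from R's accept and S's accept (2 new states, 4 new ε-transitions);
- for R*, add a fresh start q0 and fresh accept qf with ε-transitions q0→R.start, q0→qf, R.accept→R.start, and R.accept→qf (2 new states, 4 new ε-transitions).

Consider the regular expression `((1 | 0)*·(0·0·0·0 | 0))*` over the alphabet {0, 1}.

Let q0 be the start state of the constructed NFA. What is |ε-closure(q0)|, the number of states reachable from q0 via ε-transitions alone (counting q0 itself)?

Work bottom-up. For each fragment F, track |ε-closure(F.start)| and whether F's accept lies in that closure (i.e. whether F accepts ε). A single-symbol fragment has closure size 1 and does not accept ε.
  1 | 0 : |ε-closure| = 1 + 1 + 1 = 3 (the new accept is not ε-reachable since no branch accepts ε)
  (1 | 0)* : |ε-closure| = 1 (new start) + 3 (body) + 1 (new accept) = 5
  0·0·0·0 : |ε-closure| equals the left operand's closure size = 1 (its accept is not ε-reachable, so the closure stops there)
  0·0·0·0 | 0 : |ε-closure| = 1 + 1 + 1 = 3 (the new accept is not ε-reachable since no branch accepts ε)
  (1 | 0)*·(0·0·0·0 | 0) : the left operand accepts ε, so the closure extends into the next operand (the shared merged state is already counted); |ε-closure| = 5 + (3−1) = 7
  ((1 | 0)*·(0·0·0·0 | 0))* : the star's fresh start ε-reaches both the body's start and the fresh accept: |ε-closure| = 2 + 7 = 9

9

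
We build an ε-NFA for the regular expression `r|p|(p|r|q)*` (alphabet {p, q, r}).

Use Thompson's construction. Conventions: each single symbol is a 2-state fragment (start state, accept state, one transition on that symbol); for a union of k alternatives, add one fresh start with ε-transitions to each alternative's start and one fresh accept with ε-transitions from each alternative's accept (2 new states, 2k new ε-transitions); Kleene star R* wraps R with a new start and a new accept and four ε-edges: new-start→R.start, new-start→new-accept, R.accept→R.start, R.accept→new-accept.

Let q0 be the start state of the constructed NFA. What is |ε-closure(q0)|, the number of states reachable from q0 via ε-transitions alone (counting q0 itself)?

Compute the ε-closure size of each fragment's start state recursively; a symbol fragment's start has no outgoing ε-edge, so its closure is just itself (size 1).
  p|r|q → |closure| = 1 + 1 + 1 + 1 = 4 (the new accept is not ε-reachable since no branch accepts ε)
  (p|r|q)* → new start has ε-edges to the inner start and to the new accept, so |closure| = 2 + 4 = 6
  r|p|(p|r|q)* → |closure| = 1 (new start) + (1 + 1 + 6) + 1 (new accept, since some branch ε-reaches its own accept) = 10

10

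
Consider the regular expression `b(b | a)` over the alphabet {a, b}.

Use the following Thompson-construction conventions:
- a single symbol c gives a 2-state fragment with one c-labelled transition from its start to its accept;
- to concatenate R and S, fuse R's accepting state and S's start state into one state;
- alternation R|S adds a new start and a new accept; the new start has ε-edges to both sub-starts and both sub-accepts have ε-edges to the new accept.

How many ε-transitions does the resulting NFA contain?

4

Per subexpression:
Each of the 3 symbol leaves contributes 0 ε-transitions.
  b | a = 4 ε-transitions
  b(b | a) = 4 ε-transitions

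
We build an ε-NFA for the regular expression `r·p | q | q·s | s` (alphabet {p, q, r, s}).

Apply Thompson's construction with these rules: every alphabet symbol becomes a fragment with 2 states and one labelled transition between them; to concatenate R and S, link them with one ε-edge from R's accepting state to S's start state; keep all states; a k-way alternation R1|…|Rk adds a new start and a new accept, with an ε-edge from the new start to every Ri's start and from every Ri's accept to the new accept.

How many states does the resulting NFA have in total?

14

Recursing over subexpressions:
Each of the 6 symbol leaves contributes a 2-state fragment.
  r·p → 4 states
  q·s → 4 states
  r·p | q | q·s | s → 14 states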